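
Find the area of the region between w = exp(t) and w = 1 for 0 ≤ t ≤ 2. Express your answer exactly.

-3 + exp(2)

On [0, 2], (exp(t)) - (1) = exp(t) - 1 is ≥ 0 throughout, so the area is a single integral of |exp(t) - 1|.
∫[0,2] (exp(t) - 1) dt = -3 + exp(2).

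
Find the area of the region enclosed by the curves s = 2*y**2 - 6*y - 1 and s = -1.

Both boundary curves give s as a function of y, so integrate with respect to y. Setting them equal: 2*y**2 - 6*y = 0, i.e. 2*y*(y - 3) = 0, so they meet at y = 0, 3.
For y in [0, 3], s = 2*y**2 - 6*y - 1 is on the left; area = ∫[0,3] (-(2*y**2 - 6*y)) dy = 9.

9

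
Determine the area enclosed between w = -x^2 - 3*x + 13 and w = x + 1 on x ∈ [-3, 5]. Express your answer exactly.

310/3

The difference (-x^2 - 3*x + 13) - (x + 1) = -x^2 - 4*x + 12 changes sign at x = 2 inside [-3, 5], so split the integral there.
∫[-3,2] (-x^2 - 4*x + 12) dx = 175/3.
∫[2,5] (-x^2 - 4*x + 12) dx = -45; the area of that piece is 45.
Total area = 175/3 + 45 = 310/3.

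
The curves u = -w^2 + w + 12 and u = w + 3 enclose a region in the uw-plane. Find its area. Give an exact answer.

36

Both boundary curves give u as a function of w, so integrate with respect to w. Setting them equal: -w^2 + 9 = 0, i.e. -(w - 3)*(w + 3) = 0, so they meet at w = -3, 3.
For w in [-3, 3], u = -w^2 + w + 12 is on the right; area = ∫[-3,3] (-w^2 + 9) dw = 36.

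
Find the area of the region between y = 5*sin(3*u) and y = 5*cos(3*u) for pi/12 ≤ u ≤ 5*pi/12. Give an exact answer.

10*sqrt(2)/3

On [pi/12, 5*pi/12], (5*sin(3*u)) - (5*cos(3*u)) = 5*sin(3*u) - 5*cos(3*u) is ≥ 0 throughout, so the area is a single integral of |5*sin(3*u) - 5*cos(3*u)|.
∫[pi/12,5*pi/12] (5*sin(3*u) - 5*cos(3*u)) du = 10*sqrt(2)/3.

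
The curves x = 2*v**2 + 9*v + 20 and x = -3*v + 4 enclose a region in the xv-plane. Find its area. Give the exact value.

8/3

Both boundary curves give x as a function of v, so integrate with respect to v. Setting them equal: 2*v**2 + 12*v + 16 = 0, i.e. 2*(v + 2)*(v + 4) = 0, so they meet at v = -4, -2.
For v in [-4, -2], x = 2*v**2 + 9*v + 20 is on the left; area = ∫[-4,-2] (-(2*v**2 + 12*v + 16)) dv = 8/3.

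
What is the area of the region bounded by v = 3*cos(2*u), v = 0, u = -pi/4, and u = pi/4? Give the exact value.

3

On [-pi/4, pi/4], (3*cos(2*u)) - (0) = 3*cos(2*u) is ≥ 0 throughout, so the area is a single integral of |3*cos(2*u)|.
∫[-pi/4,pi/4] (3*cos(2*u)) du = 3.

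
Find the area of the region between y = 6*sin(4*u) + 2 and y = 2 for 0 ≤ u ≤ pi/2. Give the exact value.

6

The difference (6*sin(4*u) + 2) - (2) = 6*sin(4*u) changes sign at u = pi/4 inside [0, pi/2], so split the integral there.
∫[0,pi/4] (6*sin(4*u)) du = 3.
∫[pi/4,pi/2] (6*sin(4*u)) du = -3; the area of that piece is 3.
Total area = 3 + 3 = 6.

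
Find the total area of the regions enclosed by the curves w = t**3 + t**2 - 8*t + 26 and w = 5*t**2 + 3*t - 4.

Set the curves equal: t**3 + t**2 - 8*t + 26 = 5*t**2 + 3*t - 4, so t**3 - 4*t**2 - 11*t + 30 = 0, which factors as (t - 5)*(t - 2)*(t + 3) = 0. The curves meet at t = -3, 2, 5.
On [-3, 2], w = t**3 + t**2 - 8*t + 26 is on top; that piece has area ∫[-3,2] (t**3 - 4*t**2 - 11*t + 30) dt = 1375/12.
On [2, 5], w = 5*t**2 + 3*t - 4 is on top; that piece has area ∫[2,5] (-(t**3 - 4*t**2 - 11*t + 30)) dt = 117/4.
Total enclosed area = 1375/12 + 117/4 = 863/6.

863/6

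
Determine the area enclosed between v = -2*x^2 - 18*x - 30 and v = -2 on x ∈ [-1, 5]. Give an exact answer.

On [-1, 5], (-2*x^2 - 18*x - 30) - (-2) = -2*x^2 - 18*x - 28 is ≤ 0 throughout, so the area is a single integral of |-2*x^2 - 18*x - 28|.
∫[-1,5] (-2*x^2 - 18*x - 28) dx = -468; the area of that piece is 468.

468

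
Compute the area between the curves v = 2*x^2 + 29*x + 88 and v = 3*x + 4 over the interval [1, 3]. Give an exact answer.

On [1, 3], (2*x^2 + 29*x + 88) - (3*x + 4) = 2*x^2 + 26*x + 84 is ≥ 0 throughout, so the area is a single integral of |2*x^2 + 26*x + 84|.
∫[1,3] (2*x^2 + 26*x + 84) dx = 868/3.

868/3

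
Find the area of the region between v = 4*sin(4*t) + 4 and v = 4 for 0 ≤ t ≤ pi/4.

2

On [0, pi/4], (4*sin(4*t) + 4) - (4) = 4*sin(4*t) is ≥ 0 throughout, so the area is a single integral of |4*sin(4*t)|.
∫[0,pi/4] (4*sin(4*t)) dt = 2.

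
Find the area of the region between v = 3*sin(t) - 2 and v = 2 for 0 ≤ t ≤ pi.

On [0, pi], (3*sin(t) - 2) - (2) = 3*sin(t) - 4 is ≤ 0 throughout, so the area is a single integral of |3*sin(t) - 4|.
∫[0,pi] (3*sin(t) - 4) dt = 6 - 4*pi; the area of that piece is -6 + 4*pi.

-6 + 4*pi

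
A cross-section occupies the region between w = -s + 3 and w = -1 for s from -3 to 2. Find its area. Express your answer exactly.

45/2

On [-3, 2], (-s + 3) - (-1) = -s + 4 is ≥ 0 throughout, so the area is a single integral of |-s + 4|.
∫[-3,2] (-s + 4) ds = 45/2.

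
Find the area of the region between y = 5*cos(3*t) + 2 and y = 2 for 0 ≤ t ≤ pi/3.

10/3

The difference (5*cos(3*t) + 2) - (2) = 5*cos(3*t) changes sign at t = pi/6 inside [0, pi/3], so split the integral there.
∫[0,pi/6] (5*cos(3*t)) dt = 5/3.
∫[pi/6,pi/3] (5*cos(3*t)) dt = -5/3; the area of that piece is 5/3.
Total area = 5/3 + 5/3 = 10/3.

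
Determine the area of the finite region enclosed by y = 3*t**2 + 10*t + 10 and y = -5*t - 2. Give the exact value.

27/2

Set the curves equal: 3*t**2 + 10*t + 10 = -5*t - 2, so 3*t**2 + 15*t + 12 = 0, which factors as 3*(t + 1)*(t + 4) = 0. The curves meet at t = -4, -1.
On [-4, -1], y = -5*t - 2 is on top; that piece has area ∫[-4,-1] (-(3*t**2 + 15*t + 12)) dt = 27/2.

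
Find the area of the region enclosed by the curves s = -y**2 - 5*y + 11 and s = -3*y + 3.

Both boundary curves give s as a function of y, so integrate with respect to y. Setting them equal: -y**2 - 2*y + 8 = 0, i.e. -(y - 2)*(y + 4) = 0, so they meet at y = -4, 2.
For y in [-4, 2], s = -y**2 - 5*y + 11 is on the right; area = ∫[-4,2] (-y**2 - 2*y + 8) dy = 36.

36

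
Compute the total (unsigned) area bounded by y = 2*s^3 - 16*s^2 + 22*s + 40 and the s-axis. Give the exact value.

The curve meets the s-axis where 2*s^3 - 16*s^2 + 22*s + 40 = 0, i.e. 2*(s - 5)*(s - 4)*(s + 1) = 0, at s = -1, 4, 5.
On [-1, 4] the curve lies above the axis; ∫[-1,4] (2*s^3 - 16*s^2 + 22*s + 40) ds = 875/6, giving area 875/6.
On [4, 5] the curve lies below the axis; ∫[4,5] (2*s^3 - 16*s^2 + 22*s + 40) ds = -11/6, giving area 11/6.
Total area = 875/6 + 11/6 = 443/3.

443/3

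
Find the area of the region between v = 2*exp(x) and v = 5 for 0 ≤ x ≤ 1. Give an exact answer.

The difference (2*exp(x)) - (5) = 2*exp(x) - 5 changes sign at x = log(5/2) inside [0, 1], so split the integral there.
∫[0,log(5/2)] (2*exp(x) - 5) dx = log(32/3125) + 3; the area of that piece is -3 + log(3125/32).
∫[log(5/2),1] (2*exp(x) - 5) dx = -10 - 5*log(2) + 2*exp(1) + 5*log(5).
Total area = (-3 + log(3125/32)) + (-10 - 5*log(2) + 2*exp(1) + 5*log(5)) = -13 - 10*log(2) + 2*exp(1) + 10*log(5).

-13 - 10*log(2) + 2*exp(1) + 10*log(5)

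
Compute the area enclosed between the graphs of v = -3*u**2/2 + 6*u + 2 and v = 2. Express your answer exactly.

Set the curves equal: -3*u**2/2 + 6*u + 2 = 2, so -3*u**2/2 + 6*u = 0, which factors as -3*u*(u - 4)/2 = 0. The curves meet at u = 0, 4.
On [0, 4], v = -3*u**2/2 + 6*u + 2 is on top; that piece has area ∫[0,4] (-3*u**2/2 + 6*u) du = 16.

16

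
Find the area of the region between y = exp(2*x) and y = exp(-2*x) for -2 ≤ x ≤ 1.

The difference (exp(2*x)) - (exp(-2*x)) = exp(2*x) - exp(-2*x) changes sign at x = 0 inside [-2, 1], so split the integral there.
∫[-2,0] (exp(2*x) - exp(-2*x)) dx = -exp(4)/2 - exp(-4)/2 + 1; the area of that piece is -1 + exp(-4)/2 + exp(4)/2.
∫[0,1] (exp(2*x) - exp(-2*x)) dx = -1 + exp(-2)/2 + exp(2)/2.
Total area = (-1 + exp(-4)/2 + exp(4)/2) + (-1 + exp(-2)/2 + exp(2)/2) = -2 + exp(-4)/2 + exp(-2)/2 + exp(2)/2 + exp(4)/2.

-2 + exp(-4)/2 + exp(-2)/2 + exp(2)/2 + exp(4)/2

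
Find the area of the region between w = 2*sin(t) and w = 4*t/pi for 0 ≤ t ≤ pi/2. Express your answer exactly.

2 - pi/2

On [0, pi/2], (2*sin(t)) - (4*t/pi) = -4*t/pi + 2*sin(t) is ≥ 0 throughout, so the area is a single integral of |-4*t/pi + 2*sin(t)|.
∫[0,pi/2] (-4*t/pi + 2*sin(t)) dt = 2 - pi/2.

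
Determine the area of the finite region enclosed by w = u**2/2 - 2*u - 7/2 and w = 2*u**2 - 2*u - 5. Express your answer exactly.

Set the curves equal: u**2/2 - 2*u - 7/2 = 2*u**2 - 2*u - 5, so -3*u**2/2 + 3/2 = 0, which factors as -3*(u - 1)*(u + 1)/2 = 0. The curves meet at u = -1, 1.
On [-1, 1], w = u**2/2 - 2*u - 7/2 is on top; that piece has area ∫[-1,1] (-3*u**2/2 + 3/2) du = 2.

2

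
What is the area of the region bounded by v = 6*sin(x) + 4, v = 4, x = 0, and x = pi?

12

On [0, pi], (6*sin(x) + 4) - (4) = 6*sin(x) is ≥ 0 throughout, so the area is a single integral of |6*sin(x)|.
∫[0,pi] (6*sin(x)) dx = 12.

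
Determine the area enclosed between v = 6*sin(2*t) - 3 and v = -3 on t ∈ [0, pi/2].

On [0, pi/2], (6*sin(2*t) - 3) - (-3) = 6*sin(2*t) is ≥ 0 throughout, so the area is a single integral of |6*sin(2*t)|.
∫[0,pi/2] (6*sin(2*t)) dt = 6.

6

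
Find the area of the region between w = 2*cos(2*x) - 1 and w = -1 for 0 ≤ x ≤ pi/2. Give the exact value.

The difference (2*cos(2*x) - 1) - (-1) = 2*cos(2*x) changes sign at x = pi/4 inside [0, pi/2], so split the integral there.
∫[0,pi/4] (2*cos(2*x)) dx = 1.
∫[pi/4,pi/2] (2*cos(2*x)) dx = -1; the area of that piece is 1.
Total area = 1 + 1 = 2.

2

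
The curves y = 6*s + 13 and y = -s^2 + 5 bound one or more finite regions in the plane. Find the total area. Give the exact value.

Set the curves equal: 6*s + 13 = -s^2 + 5, so s^2 + 6*s + 8 = 0, which factors as (s + 2)*(s + 4) = 0. The curves meet at s = -4, -2.
On [-4, -2], y = -s^2 + 5 is on top; that piece has area ∫[-4,-2] (-(s^2 + 6*s + 8)) ds = 4/3.

4/3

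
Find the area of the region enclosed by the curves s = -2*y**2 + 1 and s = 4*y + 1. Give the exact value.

8/3

Both boundary curves give s as a function of y, so integrate with respect to y. Setting them equal: -2*y**2 - 4*y = 0, i.e. -2*y*(y + 2) = 0, so they meet at y = -2, 0.
For y in [-2, 0], s = -2*y**2 + 1 is on the right; area = ∫[-2,0] (-2*y**2 - 4*y) dy = 8/3.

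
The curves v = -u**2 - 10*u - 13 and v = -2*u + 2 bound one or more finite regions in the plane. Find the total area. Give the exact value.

Set the curves equal: -u**2 - 10*u - 13 = -2*u + 2, so -u**2 - 8*u - 15 = 0, which factors as -(u + 3)*(u + 5) = 0. The curves meet at u = -5, -3.
On [-5, -3], v = -u**2 - 10*u - 13 is on top; that piece has area ∫[-5,-3] (-u**2 - 8*u - 15) du = 4/3.

4/3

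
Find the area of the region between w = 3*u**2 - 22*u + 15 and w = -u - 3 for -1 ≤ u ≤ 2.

The difference (3*u**2 - 22*u + 15) - (-u - 3) = 3*u**2 - 21*u + 18 changes sign at u = 1 inside [-1, 2], so split the integral there.
∫[-1,1] (3*u**2 - 21*u + 18) du = 38.
∫[1,2] (3*u**2 - 21*u + 18) du = -13/2; the area of that piece is 13/2.
Total area = 38 + 13/2 = 89/2.

89/2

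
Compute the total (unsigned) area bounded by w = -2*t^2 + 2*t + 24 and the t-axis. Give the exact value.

The curve meets the t-axis where -2*t^2 + 2*t + 24 = 0, i.e. -2*(t - 4)*(t + 3) = 0, at t = -3, 4.
On [-3, 4] the curve lies above the axis; ∫[-3,4] (-2*t^2 + 2*t + 24) dt = 343/3, giving area 343/3.

343/3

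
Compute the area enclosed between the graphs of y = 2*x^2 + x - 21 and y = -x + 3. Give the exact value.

Set the curves equal: 2*x^2 + x - 21 = -x + 3, so 2*x^2 + 2*x - 24 = 0, which factors as 2*(x - 3)*(x + 4) = 0. The curves meet at x = -4, 3.
On [-4, 3], y = -x + 3 is on top; that piece has area ∫[-4,3] (-(2*x^2 + 2*x - 24)) dx = 343/3.

343/3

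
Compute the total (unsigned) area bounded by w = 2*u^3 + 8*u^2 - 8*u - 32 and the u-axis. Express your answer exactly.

The curve meets the u-axis where 2*u^3 + 8*u^2 - 8*u - 32 = 0, i.e. 2*(u - 2)*(u + 2)*(u + 4) = 0, at u = -4, -2, 2.
On [-4, -2] the curve lies above the axis; ∫[-4,-2] (2*u^3 + 8*u^2 - 8*u - 32) du = 40/3, giving area 40/3.
On [-2, 2] the curve lies below the axis; ∫[-2,2] (2*u^3 + 8*u^2 - 8*u - 32) du = -256/3, giving area 256/3.
Total area = 40/3 + 256/3 = 296/3.

296/3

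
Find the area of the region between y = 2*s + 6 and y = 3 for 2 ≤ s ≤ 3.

8

On [2, 3], (2*s + 6) - (3) = 2*s + 3 is ≥ 0 throughout, so the area is a single integral of |2*s + 3|.
∫[2,3] (2*s + 3) ds = 8.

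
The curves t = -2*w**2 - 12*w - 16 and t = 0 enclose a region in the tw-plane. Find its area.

8/3

Both boundary curves give t as a function of w, so integrate with respect to w. Setting them equal: -2*w**2 - 12*w - 16 = 0, i.e. -2*(w + 2)*(w + 4) = 0, so they meet at w = -4, -2.
For w in [-4, -2], t = -2*w**2 - 12*w - 16 is on the right; area = ∫[-4,-2] (-2*w**2 - 12*w - 16) dw = 8/3.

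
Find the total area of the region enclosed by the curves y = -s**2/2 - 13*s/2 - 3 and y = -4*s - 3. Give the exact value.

125/12

Set the curves equal: -s**2/2 - 13*s/2 - 3 = -4*s - 3, so -s**2/2 - 5*s/2 = 0, which factors as -s*(s + 5)/2 = 0. The curves meet at s = -5, 0.
On [-5, 0], y = -s**2/2 - 13*s/2 - 3 is on top; that piece has area ∫[-5,0] (-s**2/2 - 5*s/2) ds = 125/12.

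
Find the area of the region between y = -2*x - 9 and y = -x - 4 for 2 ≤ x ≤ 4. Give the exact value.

16

On [2, 4], (-2*x - 9) - (-x - 4) = -x - 5 is ≤ 0 throughout, so the area is a single integral of |-x - 5|.
∫[2,4] (-x - 5) dx = -16; the area of that piece is 16.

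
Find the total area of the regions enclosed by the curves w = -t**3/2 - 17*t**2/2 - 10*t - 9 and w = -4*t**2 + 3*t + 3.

Set the curves equal: -t**3/2 - 17*t**2/2 - 10*t - 9 = -4*t**2 + 3*t + 3, so -t**3/2 - 9*t**2/2 - 13*t - 12 = 0, which factors as -(t + 2)*(t + 3)*(t + 4)/2 = 0. The curves meet at t = -4, -3, -2.
On [-4, -3], w = -4*t**2 + 3*t + 3 is on top; that piece has area ∫[-4,-3] (-(-t**3/2 - 9*t**2/2 - 13*t - 12)) dt = 1/8.
On [-3, -2], w = -t**3/2 - 17*t**2/2 - 10*t - 9 is on top; that piece has area ∫[-3,-2] (-t**3/2 - 9*t**2/2 - 13*t - 12) dt = 1/8.
Total enclosed area = 1/8 + 1/8 = 1/4.

1/4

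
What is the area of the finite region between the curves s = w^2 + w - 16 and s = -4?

343/6

Both boundary curves give s as a function of w, so integrate with respect to w. Setting them equal: w^2 + w - 12 = 0, i.e. (w - 3)*(w + 4) = 0, so they meet at w = -4, 3.
For w in [-4, 3], s = w^2 + w - 16 is on the left; area = ∫[-4,3] (-(w^2 + w - 12)) dw = 343/6.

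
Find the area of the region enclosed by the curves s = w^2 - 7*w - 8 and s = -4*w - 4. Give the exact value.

125/6

Both boundary curves give s as a function of w, so integrate with respect to w. Setting them equal: w^2 - 3*w - 4 = 0, i.e. (w - 4)*(w + 1) = 0, so they meet at w = -1, 4.
For w in [-1, 4], s = w^2 - 7*w - 8 is on the left; area = ∫[-1,4] (-(w^2 - 3*w - 4)) dw = 125/6.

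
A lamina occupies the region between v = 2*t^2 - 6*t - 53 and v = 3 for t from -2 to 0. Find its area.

284/3

On [-2, 0], (2*t^2 - 6*t - 53) - (3) = 2*t^2 - 6*t - 56 is ≤ 0 throughout, so the area is a single integral of |2*t^2 - 6*t - 56|.
∫[-2,0] (2*t^2 - 6*t - 56) dt = -284/3; the area of that piece is 284/3.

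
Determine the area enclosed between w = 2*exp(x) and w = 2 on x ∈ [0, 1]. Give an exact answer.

On [0, 1], (2*exp(x)) - (2) = 2*exp(x) - 2 is ≥ 0 throughout, so the area is a single integral of |2*exp(x) - 2|.
∫[0,1] (2*exp(x) - 2) dx = -4 + 2*exp(1).

-4 + 2*exp(1)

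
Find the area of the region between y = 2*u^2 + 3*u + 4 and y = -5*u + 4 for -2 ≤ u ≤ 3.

The difference (2*u^2 + 3*u + 4) - (-5*u + 4) = 2*u^2 + 8*u changes sign at u = 0 inside [-2, 3], so split the integral there.
∫[-2,0] (2*u^2 + 8*u) du = -32/3; the area of that piece is 32/3.
∫[0,3] (2*u^2 + 8*u) du = 54.
Total area = 32/3 + 54 = 194/3.

194/3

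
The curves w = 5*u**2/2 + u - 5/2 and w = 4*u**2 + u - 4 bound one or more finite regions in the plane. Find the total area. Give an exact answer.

Set the curves equal: 5*u**2/2 + u - 5/2 = 4*u**2 + u - 4, so -3*u**2/2 + 3/2 = 0, which factors as -3*(u - 1)*(u + 1)/2 = 0. The curves meet at u = -1, 1.
On [-1, 1], w = 5*u**2/2 + u - 5/2 is on top; that piece has area ∫[-1,1] (-3*u**2/2 + 3/2) du = 2.

2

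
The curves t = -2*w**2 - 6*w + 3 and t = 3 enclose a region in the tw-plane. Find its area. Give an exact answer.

Both boundary curves give t as a function of w, so integrate with respect to w. Setting them equal: -2*w**2 - 6*w = 0, i.e. -2*w*(w + 3) = 0, so they meet at w = -3, 0.
For w in [-3, 0], t = -2*w**2 - 6*w + 3 is on the right; area = ∫[-3,0] (-2*w**2 - 6*w) dw = 9.

9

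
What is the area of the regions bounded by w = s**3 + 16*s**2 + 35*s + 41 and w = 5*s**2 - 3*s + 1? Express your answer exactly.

Set the curves equal: s**3 + 16*s**2 + 35*s + 41 = 5*s**2 - 3*s + 1, so s**3 + 11*s**2 + 38*s + 40 = 0, which factors as (s + 2)*(s + 4)*(s + 5) = 0. The curves meet at s = -5, -4, -2.
On [-5, -4], w = s**3 + 16*s**2 + 35*s + 41 is on top; that piece has area ∫[-5,-4] (s**3 + 11*s**2 + 38*s + 40) ds = 5/12.
On [-4, -2], w = 5*s**2 - 3*s + 1 is on top; that piece has area ∫[-4,-2] (-(s**3 + 11*s**2 + 38*s + 40)) ds = 8/3.
Total enclosed area = 5/12 + 8/3 = 37/12.

37/12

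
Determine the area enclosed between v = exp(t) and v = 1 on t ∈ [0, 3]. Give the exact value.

On [0, 3], (exp(t)) - (1) = exp(t) - 1 is ≥ 0 throughout, so the area is a single integral of |exp(t) - 1|.
∫[0,3] (exp(t) - 1) dt = -4 + exp(3).

-4 + exp(3)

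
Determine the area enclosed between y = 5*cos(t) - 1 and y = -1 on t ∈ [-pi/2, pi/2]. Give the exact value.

On [-pi/2, pi/2], (5*cos(t) - 1) - (-1) = 5*cos(t) is ≥ 0 throughout, so the area is a single integral of |5*cos(t)|.
∫[-pi/2,pi/2] (5*cos(t)) dt = 10.

10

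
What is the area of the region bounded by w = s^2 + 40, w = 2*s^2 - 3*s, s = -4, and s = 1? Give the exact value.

935/6

On [-4, 1], (s^2 + 40) - (2*s^2 - 3*s) = -s^2 + 3*s + 40 is ≥ 0 throughout, so the area is a single integral of |-s^2 + 3*s + 40|.
∫[-4,1] (-s^2 + 3*s + 40) ds = 935/6.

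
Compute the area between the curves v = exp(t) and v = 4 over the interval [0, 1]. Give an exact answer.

5 - exp(1)

On [0, 1], (exp(t)) - (4) = exp(t) - 4 is ≤ 0 throughout, so the area is a single integral of |exp(t) - 4|.
∫[0,1] (exp(t) - 4) dt = -5 + exp(1); the area of that piece is 5 - exp(1).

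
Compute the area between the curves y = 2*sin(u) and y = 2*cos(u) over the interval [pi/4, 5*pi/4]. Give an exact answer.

On [pi/4, 5*pi/4], (2*sin(u)) - (2*cos(u)) = 2*sin(u) - 2*cos(u) is ≥ 0 throughout, so the area is a single integral of |2*sin(u) - 2*cos(u)|.
∫[pi/4,5*pi/4] (2*sin(u) - 2*cos(u)) du = 4*sqrt(2).

4*sqrt(2)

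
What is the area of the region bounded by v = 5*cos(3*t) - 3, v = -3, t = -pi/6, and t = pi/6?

On [-pi/6, pi/6], (5*cos(3*t) - 3) - (-3) = 5*cos(3*t) is ≥ 0 throughout, so the area is a single integral of |5*cos(3*t)|.
∫[-pi/6,pi/6] (5*cos(3*t)) dt = 10/3.

10/3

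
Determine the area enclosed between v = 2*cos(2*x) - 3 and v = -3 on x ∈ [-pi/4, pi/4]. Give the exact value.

2

On [-pi/4, pi/4], (2*cos(2*x) - 3) - (-3) = 2*cos(2*x) is ≥ 0 throughout, so the area is a single integral of |2*cos(2*x)|.
∫[-pi/4,pi/4] (2*cos(2*x)) dx = 2.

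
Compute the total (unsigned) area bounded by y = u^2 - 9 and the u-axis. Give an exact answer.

The curve meets the u-axis where u^2 - 9 = 0, i.e. (u - 3)*(u + 3) = 0, at u = -3, 3.
On [-3, 3] the curve lies below the axis; ∫[-3,3] (u^2 - 9) du = -36, giving area 36.

36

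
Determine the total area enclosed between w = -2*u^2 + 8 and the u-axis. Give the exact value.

The curve meets the u-axis where -2*u^2 + 8 = 0, i.e. -2*(u - 2)*(u + 2) = 0, at u = -2, 2.
On [-2, 2] the curve lies above the axis; ∫[-2,2] (-2*u^2 + 8) du = 64/3, giving area 64/3.

64/3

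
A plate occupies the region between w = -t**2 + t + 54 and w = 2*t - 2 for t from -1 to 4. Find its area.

On [-1, 4], (-t**2 + t + 54) - (2*t - 2) = -t**2 - t + 56 is ≥ 0 throughout, so the area is a single integral of |-t**2 - t + 56|.
∫[-1,4] (-t**2 - t + 56) dt = 1505/6.

1505/6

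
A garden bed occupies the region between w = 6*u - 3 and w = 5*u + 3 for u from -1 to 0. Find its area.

13/2

On [-1, 0], (6*u - 3) - (5*u + 3) = u - 6 is ≤ 0 throughout, so the area is a single integral of |u - 6|.
∫[-1,0] (u - 6) du = -13/2; the area of that piece is 13/2.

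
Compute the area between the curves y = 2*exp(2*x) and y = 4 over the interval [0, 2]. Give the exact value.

The difference (2*exp(2*x)) - (4) = 2*exp(2*x) - 4 changes sign at x = log(2)/2 inside [0, 2], so split the integral there.
∫[0,log(2)/2] (2*exp(2*x) - 4) dx = 1 - log(4); the area of that piece is -1 + log(4).
∫[log(2)/2,2] (2*exp(2*x) - 4) dx = -10 + 2*log(2) + exp(4).
Total area = (-1 + log(4)) + (-10 + 2*log(2) + exp(4)) = -11 + 4*log(2) + exp(4).

-11 + 4*log(2) + exp(4)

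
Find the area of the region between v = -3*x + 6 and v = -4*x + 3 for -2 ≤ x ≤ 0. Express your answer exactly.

4

On [-2, 0], (-3*x + 6) - (-4*x + 3) = x + 3 is ≥ 0 throughout, so the area is a single integral of |x + 3|.
∫[-2,0] (x + 3) dx = 4.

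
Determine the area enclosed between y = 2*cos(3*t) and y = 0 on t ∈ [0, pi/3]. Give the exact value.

4/3

The difference (2*cos(3*t)) - (0) = 2*cos(3*t) changes sign at t = pi/6 inside [0, pi/3], so split the integral there.
∫[0,pi/6] (2*cos(3*t)) dt = 2/3.
∫[pi/6,pi/3] (2*cos(3*t)) dt = -2/3; the area of that piece is 2/3.
Total area = 2/3 + 2/3 = 4/3.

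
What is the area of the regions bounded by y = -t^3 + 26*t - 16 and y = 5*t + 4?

Set the curves equal: -t^3 + 26*t - 16 = 5*t + 4, so -t^3 + 21*t - 20 = 0, which factors as -(t - 4)*(t - 1)*(t + 5) = 0. The curves meet at t = -5, 1, 4.
On [-5, 1], y = 5*t + 4 is on top; that piece has area ∫[-5,1] (-(-t^3 + 21*t - 20)) dt = 216.
On [1, 4], y = -t^3 + 26*t - 16 is on top; that piece has area ∫[1,4] (-t^3 + 21*t - 20) dt = 135/4.
Total enclosed area = 216 + 135/4 = 999/4.

999/4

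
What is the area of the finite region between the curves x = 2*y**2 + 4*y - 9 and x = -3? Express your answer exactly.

64/3

Both boundary curves give x as a function of y, so integrate with respect to y. Setting them equal: 2*y**2 + 4*y - 6 = 0, i.e. 2*(y - 1)*(y + 3) = 0, so they meet at y = -3, 1.
For y in [-3, 1], x = 2*y**2 + 4*y - 9 is on the left; area = ∫[-3,1] (-(2*y**2 + 4*y - 6)) dy = 64/3.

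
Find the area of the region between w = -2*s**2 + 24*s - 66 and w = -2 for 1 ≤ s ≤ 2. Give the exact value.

On [1, 2], (-2*s**2 + 24*s - 66) - (-2) = -2*s**2 + 24*s - 64 is ≤ 0 throughout, so the area is a single integral of |-2*s**2 + 24*s - 64|.
∫[1,2] (-2*s**2 + 24*s - 64) ds = -98/3; the area of that piece is 98/3.

98/3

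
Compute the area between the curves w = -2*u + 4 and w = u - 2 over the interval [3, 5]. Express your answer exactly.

12

On [3, 5], (-2*u + 4) - (u - 2) = -3*u + 6 is ≤ 0 throughout, so the area is a single integral of |-3*u + 6|.
∫[3,5] (-3*u + 6) du = -12; the area of that piece is 12.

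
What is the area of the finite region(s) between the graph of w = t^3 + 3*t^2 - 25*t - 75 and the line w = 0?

The curve meets the t-axis where t^3 + 3*t^2 - 25*t - 75 = 0, i.e. (t - 5)*(t + 3)*(t + 5) = 0, at t = -5, -3, 5.
On [-5, -3] the curve lies above the axis; ∫[-5,-3] (t^3 + 3*t^2 - 25*t - 75) dt = 12, giving area 12.
On [-3, 5] the curve lies below the axis; ∫[-3,5] (t^3 + 3*t^2 - 25*t - 75) dt = -512, giving area 512.
Total area = 12 + 512 = 524.

524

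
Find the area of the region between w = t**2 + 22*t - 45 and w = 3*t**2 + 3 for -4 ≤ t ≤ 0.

On [-4, 0], (t**2 + 22*t - 45) - (3*t**2 + 3) = -2*t**2 + 22*t - 48 is ≤ 0 throughout, so the area is a single integral of |-2*t**2 + 22*t - 48|.
∫[-4,0] (-2*t**2 + 22*t - 48) dt = -1232/3; the area of that piece is 1232/3.

1232/3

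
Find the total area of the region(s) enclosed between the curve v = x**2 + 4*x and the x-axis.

32/3

The curve meets the x-axis where x**2 + 4*x = 0, i.e. x*(x + 4) = 0, at x = -4, 0.
On [-4, 0] the curve lies below the axis; ∫[-4,0] (x**2 + 4*x) dx = -32/3, giving area 32/3.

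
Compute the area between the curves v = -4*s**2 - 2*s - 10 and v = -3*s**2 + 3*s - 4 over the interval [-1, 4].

On [-1, 4], (-4*s**2 - 2*s - 10) - (-3*s**2 + 3*s - 4) = -s**2 - 5*s - 6 is ≤ 0 throughout, so the area is a single integral of |-s**2 - 5*s - 6|.
∫[-1,4] (-s**2 - 5*s - 6) ds = -535/6; the area of that piece is 535/6.

535/6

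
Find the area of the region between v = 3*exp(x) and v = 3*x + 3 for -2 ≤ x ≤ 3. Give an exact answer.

On [-2, 3], (3*exp(x)) - (3*x + 3) = -3*x + 3*exp(x) - 3 is ≥ 0 throughout, so the area is a single integral of |-3*x + 3*exp(x) - 3|.
∫[-2,3] (-3*x + 3*exp(x) - 3) dx = -45/2 - 3*exp(-2) + 3*exp(3).

-45/2 - 3*exp(-2) + 3*exp(3)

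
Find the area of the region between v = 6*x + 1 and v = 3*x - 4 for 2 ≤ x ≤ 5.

On [2, 5], (6*x + 1) - (3*x - 4) = 3*x + 5 is ≥ 0 throughout, so the area is a single integral of |3*x + 5|.
∫[2,5] (3*x + 5) dx = 93/2.

93/2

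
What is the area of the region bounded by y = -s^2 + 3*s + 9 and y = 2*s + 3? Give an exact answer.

125/6

Set the curves equal: -s^2 + 3*s + 9 = 2*s + 3, so -s^2 + s + 6 = 0, which factors as -(s - 3)*(s + 2) = 0. The curves meet at s = -2, 3.
On [-2, 3], y = -s^2 + 3*s + 9 is on top; that piece has area ∫[-2,3] (-s^2 + s + 6) ds = 125/6.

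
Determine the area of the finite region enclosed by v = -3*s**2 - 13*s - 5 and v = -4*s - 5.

Set the curves equal: -3*s**2 - 13*s - 5 = -4*s - 5, so -3*s**2 - 9*s = 0, which factors as -3*s*(s + 3) = 0. The curves meet at s = -3, 0.
On [-3, 0], v = -3*s**2 - 13*s - 5 is on top; that piece has area ∫[-3,0] (-3*s**2 - 9*s) ds = 27/2.

27/2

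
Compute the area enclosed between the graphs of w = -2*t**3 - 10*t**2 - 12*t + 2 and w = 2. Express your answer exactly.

37/6

Set the curves equal: -2*t**3 - 10*t**2 - 12*t + 2 = 2, so -2*t**3 - 10*t**2 - 12*t = 0, which factors as -2*t*(t + 2)*(t + 3) = 0. The curves meet at t = -3, -2, 0.
On [-3, -2], w = 2 is on top; that piece has area ∫[-3,-2] (-(-2*t**3 - 10*t**2 - 12*t)) dt = 5/6.
On [-2, 0], w = -2*t**3 - 10*t**2 - 12*t + 2 is on top; that piece has area ∫[-2,0] (-2*t**3 - 10*t**2 - 12*t) dt = 16/3.
Total enclosed area = 5/6 + 16/3 = 37/6.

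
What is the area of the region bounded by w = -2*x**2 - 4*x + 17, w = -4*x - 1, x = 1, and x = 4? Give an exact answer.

The difference (-2*x**2 - 4*x + 17) - (-4*x - 1) = -2*x**2 + 18 changes sign at x = 3 inside [1, 4], so split the integral there.
∫[1,3] (-2*x**2 + 18) dx = 56/3.
∫[3,4] (-2*x**2 + 18) dx = -20/3; the area of that piece is 20/3.
Total area = 56/3 + 20/3 = 76/3.

76/3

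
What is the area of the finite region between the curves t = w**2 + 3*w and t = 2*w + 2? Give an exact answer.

Both boundary curves give t as a function of w, so integrate with respect to w. Setting them equal: w**2 + w - 2 = 0, i.e. (w - 1)*(w + 2) = 0, so they meet at w = -2, 1.
For w in [-2, 1], t = w**2 + 3*w is on the left; area = ∫[-2,1] (-(w**2 + w - 2)) dw = 9/2.

9/2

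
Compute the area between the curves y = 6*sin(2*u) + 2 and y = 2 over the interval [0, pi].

12

The difference (6*sin(2*u) + 2) - (2) = 6*sin(2*u) changes sign at u = pi/2 inside [0, pi], so split the integral there.
∫[0,pi/2] (6*sin(2*u)) du = 6.
∫[pi/2,pi] (6*sin(2*u)) du = -6; the area of that piece is 6.
Total area = 6 + 6 = 12.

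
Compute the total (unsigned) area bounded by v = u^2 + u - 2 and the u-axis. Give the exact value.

9/2

The curve meets the u-axis where u^2 + u - 2 = 0, i.e. (u - 1)*(u + 2) = 0, at u = -2, 1.
On [-2, 1] the curve lies below the axis; ∫[-2,1] (u^2 + u - 2) du = -9/2, giving area 9/2.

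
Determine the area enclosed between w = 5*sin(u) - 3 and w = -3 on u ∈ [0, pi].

On [0, pi], (5*sin(u) - 3) - (-3) = 5*sin(u) is ≥ 0 throughout, so the area is a single integral of |5*sin(u)|.
∫[0,pi] (5*sin(u)) du = 10.

10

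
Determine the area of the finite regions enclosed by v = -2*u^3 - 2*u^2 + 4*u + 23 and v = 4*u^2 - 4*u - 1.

Set the curves equal: -2*u^3 - 2*u^2 + 4*u + 23 = 4*u^2 - 4*u - 1, so -2*u^3 - 6*u^2 + 8*u + 24 = 0, which factors as -2*(u - 2)*(u + 2)*(u + 3) = 0. The curves meet at u = -3, -2, 2.
On [-3, -2], v = 4*u^2 - 4*u - 1 is on top; that piece has area ∫[-3,-2] (-(-2*u^3 - 6*u^2 + 8*u + 24)) du = 3/2.
On [-2, 2], v = -2*u^3 - 2*u^2 + 4*u + 23 is on top; that piece has area ∫[-2,2] (-2*u^3 - 6*u^2 + 8*u + 24) du = 64.
Total enclosed area = 3/2 + 64 = 131/2.

131/2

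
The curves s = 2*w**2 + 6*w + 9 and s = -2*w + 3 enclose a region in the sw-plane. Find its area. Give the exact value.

8/3

Both boundary curves give s as a function of w, so integrate with respect to w. Setting them equal: 2*w**2 + 8*w + 6 = 0, i.e. 2*(w + 1)*(w + 3) = 0, so they meet at w = -3, -1.
For w in [-3, -1], s = 2*w**2 + 6*w + 9 is on the left; area = ∫[-3,-1] (-(2*w**2 + 8*w + 6)) dw = 8/3.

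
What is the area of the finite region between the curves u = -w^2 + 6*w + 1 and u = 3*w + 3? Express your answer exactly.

1/6

Both boundary curves give u as a function of w, so integrate with respect to w. Setting them equal: -w^2 + 3*w - 2 = 0, i.e. -(w - 2)*(w - 1) = 0, so they meet at w = 1, 2.
For w in [1, 2], u = -w^2 + 6*w + 1 is on the right; area = ∫[1,2] (-w^2 + 3*w - 2) dw = 1/6.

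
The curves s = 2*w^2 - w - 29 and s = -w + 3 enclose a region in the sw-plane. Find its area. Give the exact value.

512/3

Both boundary curves give s as a function of w, so integrate with respect to w. Setting them equal: 2*w^2 - 32 = 0, i.e. 2*(w - 4)*(w + 4) = 0, so they meet at w = -4, 4.
For w in [-4, 4], s = 2*w^2 - w - 29 is on the left; area = ∫[-4,4] (-(2*w^2 - 32)) dw = 512/3.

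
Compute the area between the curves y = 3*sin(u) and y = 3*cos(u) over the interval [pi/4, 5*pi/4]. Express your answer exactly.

On [pi/4, 5*pi/4], (3*sin(u)) - (3*cos(u)) = 3*sin(u) - 3*cos(u) is ≥ 0 throughout, so the area is a single integral of |3*sin(u) - 3*cos(u)|.
∫[pi/4,5*pi/4] (3*sin(u) - 3*cos(u)) du = 6*sqrt(2).

6*sqrt(2)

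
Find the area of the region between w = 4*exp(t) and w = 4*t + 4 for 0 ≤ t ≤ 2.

On [0, 2], (4*exp(t)) - (4*t + 4) = -4*t + 4*exp(t) - 4 is ≥ 0 throughout, so the area is a single integral of |-4*t + 4*exp(t) - 4|.
∫[0,2] (-4*t + 4*exp(t) - 4) dt = -20 + 4*exp(2).

-20 + 4*exp(2)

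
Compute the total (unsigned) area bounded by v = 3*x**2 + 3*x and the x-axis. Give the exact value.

The curve meets the x-axis where 3*x**2 + 3*x = 0, i.e. 3*x*(x + 1) = 0, at x = -1, 0.
On [-1, 0] the curve lies below the axis; ∫[-1,0] (3*x**2 + 3*x) dx = -1/2, giving area 1/2.

1/2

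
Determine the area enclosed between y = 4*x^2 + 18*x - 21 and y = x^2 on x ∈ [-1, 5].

296

The difference (4*x^2 + 18*x - 21) - (x^2) = 3*x^2 + 18*x - 21 changes sign at x = 1 inside [-1, 5], so split the integral there.
∫[-1,1] (3*x^2 + 18*x - 21) dx = -40; the area of that piece is 40.
∫[1,5] (3*x^2 + 18*x - 21) dx = 256.
Total area = 40 + 256 = 296.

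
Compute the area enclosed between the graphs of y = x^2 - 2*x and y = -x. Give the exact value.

Set the curves equal: x^2 - 2*x = -x, so x^2 - x = 0, which factors as x*(x - 1) = 0. The curves meet at x = 0, 1.
On [0, 1], y = -x is on top; that piece has area ∫[0,1] (-(x^2 - x)) dx = 1/6.

1/6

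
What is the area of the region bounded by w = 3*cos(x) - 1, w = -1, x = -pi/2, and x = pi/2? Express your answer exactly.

On [-pi/2, pi/2], (3*cos(x) - 1) - (-1) = 3*cos(x) is ≥ 0 throughout, so the area is a single integral of |3*cos(x)|.
∫[-pi/2,pi/2] (3*cos(x)) dx = 6.

6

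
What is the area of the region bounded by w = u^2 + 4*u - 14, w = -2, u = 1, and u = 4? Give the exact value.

The difference (u^2 + 4*u - 14) - (-2) = u^2 + 4*u - 12 changes sign at u = 2 inside [1, 4], so split the integral there.
∫[1,2] (u^2 + 4*u - 12) du = -11/3; the area of that piece is 11/3.
∫[2,4] (u^2 + 4*u - 12) du = 56/3.
Total area = 11/3 + 56/3 = 67/3.

67/3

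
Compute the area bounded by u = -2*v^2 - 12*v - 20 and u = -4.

Both boundary curves give u as a function of v, so integrate with respect to v. Setting them equal: -2*v^2 - 12*v - 16 = 0, i.e. -2*(v + 2)*(v + 4) = 0, so they meet at v = -4, -2.
For v in [-4, -2], u = -2*v^2 - 12*v - 20 is on the right; area = ∫[-4,-2] (-2*v^2 - 12*v - 16) dv = 8/3.

8/3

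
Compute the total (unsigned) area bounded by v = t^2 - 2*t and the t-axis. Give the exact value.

The curve meets the t-axis where t^2 - 2*t = 0, i.e. t*(t - 2) = 0, at t = 0, 2.
On [0, 2] the curve lies below the axis; ∫[0,2] (t^2 - 2*t) dt = -4/3, giving area 4/3.

4/3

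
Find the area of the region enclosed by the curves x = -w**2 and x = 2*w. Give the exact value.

Both boundary curves give x as a function of w, so integrate with respect to w. Setting them equal: -w**2 - 2*w = 0, i.e. -w*(w + 2) = 0, so they meet at w = -2, 0.
For w in [-2, 0], x = -w**2 is on the right; area = ∫[-2,0] (-w**2 - 2*w) dw = 4/3.

4/3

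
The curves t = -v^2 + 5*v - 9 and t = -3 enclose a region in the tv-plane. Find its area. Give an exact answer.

1/6

Both boundary curves give t as a function of v, so integrate with respect to v. Setting them equal: -v^2 + 5*v - 6 = 0, i.e. -(v - 3)*(v - 2) = 0, so they meet at v = 2, 3.
For v in [2, 3], t = -v^2 + 5*v - 9 is on the right; area = ∫[2,3] (-v^2 + 5*v - 6) dv = 1/6.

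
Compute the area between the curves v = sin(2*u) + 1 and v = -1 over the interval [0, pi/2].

On [0, pi/2], (sin(2*u) + 1) - (-1) = sin(2*u) + 2 is ≥ 0 throughout, so the area is a single integral of |sin(2*u) + 2|.
∫[0,pi/2] (sin(2*u) + 2) du = 1 + pi.

1 + pi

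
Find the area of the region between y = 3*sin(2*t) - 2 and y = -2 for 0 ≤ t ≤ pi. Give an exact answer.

The difference (3*sin(2*t) - 2) - (-2) = 3*sin(2*t) changes sign at t = pi/2 inside [0, pi], so split the integral there.
∫[0,pi/2] (3*sin(2*t)) dt = 3.
∫[pi/2,pi] (3*sin(2*t)) dt = -3; the area of that piece is 3.
Total area = 3 + 3 = 6.

6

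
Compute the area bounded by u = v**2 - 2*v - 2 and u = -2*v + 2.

32/3

Both boundary curves give u as a function of v, so integrate with respect to v. Setting them equal: v**2 - 4 = 0, i.e. (v - 2)*(v + 2) = 0, so they meet at v = -2, 2.
For v in [-2, 2], u = v**2 - 2*v - 2 is on the left; area = ∫[-2,2] (-(v**2 - 4)) dv = 32/3.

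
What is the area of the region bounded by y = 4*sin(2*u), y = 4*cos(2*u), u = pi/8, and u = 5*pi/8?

4*sqrt(2)

On [pi/8, 5*pi/8], (4*sin(2*u)) - (4*cos(2*u)) = 4*sin(2*u) - 4*cos(2*u) is ≥ 0 throughout, so the area is a single integral of |4*sin(2*u) - 4*cos(2*u)|.
∫[pi/8,5*pi/8] (4*sin(2*u) - 4*cos(2*u)) du = 4*sqrt(2).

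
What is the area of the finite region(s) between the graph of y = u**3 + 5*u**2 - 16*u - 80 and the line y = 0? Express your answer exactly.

The curve meets the u-axis where u**3 + 5*u**2 - 16*u - 80 = 0, i.e. (u - 4)*(u + 4)*(u + 5) = 0, at u = -5, -4, 4.
On [-5, -4] the curve lies above the axis; ∫[-5,-4] (u**3 + 5*u**2 - 16*u - 80) du = 17/12, giving area 17/12.
On [-4, 4] the curve lies below the axis; ∫[-4,4] (u**3 + 5*u**2 - 16*u - 80) du = -1280/3, giving area 1280/3.
Total area = 17/12 + 1280/3 = 5137/12.

5137/12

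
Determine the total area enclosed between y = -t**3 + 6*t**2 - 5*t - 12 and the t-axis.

The curve meets the t-axis where -t**3 + 6*t**2 - 5*t - 12 = 0, i.e. -(t - 4)*(t - 3)*(t + 1) = 0, at t = -1, 3, 4.
On [-1, 3] the curve lies below the axis; ∫[-1,3] (-t**3 + 6*t**2 - 5*t - 12) dt = -32, giving area 32.
On [3, 4] the curve lies above the axis; ∫[3,4] (-t**3 + 6*t**2 - 5*t - 12) dt = 3/4, giving area 3/4.
Total area = 32 + 3/4 = 131/4.

131/4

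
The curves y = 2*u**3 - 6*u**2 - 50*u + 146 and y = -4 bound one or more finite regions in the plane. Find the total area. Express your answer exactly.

1048

Set the curves equal: 2*u**3 - 6*u**2 - 50*u + 146 = -4, so 2*u**3 - 6*u**2 - 50*u + 150 = 0, which factors as 2*(u - 5)*(u - 3)*(u + 5) = 0. The curves meet at u = -5, 3, 5.
On [-5, 3], y = 2*u**3 - 6*u**2 - 50*u + 146 is on top; that piece has area ∫[-5,3] (2*u**3 - 6*u**2 - 50*u + 150) du = 1024.
On [3, 5], y = -4 is on top; that piece has area ∫[3,5] (-(2*u**3 - 6*u**2 - 50*u + 150)) du = 24.
Total enclosed area = 1024 + 24 = 1048.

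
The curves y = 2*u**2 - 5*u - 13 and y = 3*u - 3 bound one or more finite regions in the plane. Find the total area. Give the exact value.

Set the curves equal: 2*u**2 - 5*u - 13 = 3*u - 3, so 2*u**2 - 8*u - 10 = 0, which factors as 2*(u - 5)*(u + 1) = 0. The curves meet at u = -1, 5.
On [-1, 5], y = 3*u - 3 is on top; that piece has area ∫[-1,5] (-(2*u**2 - 8*u - 10)) du = 72.

72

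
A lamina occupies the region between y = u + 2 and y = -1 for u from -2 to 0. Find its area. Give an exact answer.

4

On [-2, 0], (u + 2) - (-1) = u + 3 is ≥ 0 throughout, so the area is a single integral of |u + 3|.
∫[-2,0] (u + 3) du = 4.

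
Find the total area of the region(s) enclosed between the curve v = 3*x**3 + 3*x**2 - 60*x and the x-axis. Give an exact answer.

The curve meets the x-axis where 3*x**3 + 3*x**2 - 60*x = 0, i.e. 3*x*(x - 4)*(x + 5) = 0, at x = -5, 0, 4.
On [-5, 0] the curve lies above the axis; ∫[-5,0] (3*x**3 + 3*x**2 - 60*x) dx = 1625/4, giving area 1625/4.
On [0, 4] the curve lies below the axis; ∫[0,4] (3*x**3 + 3*x**2 - 60*x) dx = -224, giving area 224.
Total area = 1625/4 + 224 = 2521/4.

2521/4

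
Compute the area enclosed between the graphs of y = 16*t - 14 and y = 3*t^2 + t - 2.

27/2

Set the curves equal: 16*t - 14 = 3*t^2 + t - 2, so -3*t^2 + 15*t - 12 = 0, which factors as -3*(t - 4)*(t - 1) = 0. The curves meet at t = 1, 4.
On [1, 4], y = 16*t - 14 is on top; that piece has area ∫[1,4] (-3*t^2 + 15*t - 12) dt = 27/2.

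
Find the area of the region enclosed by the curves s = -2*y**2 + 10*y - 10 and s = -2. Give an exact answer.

Both boundary curves give s as a function of y, so integrate with respect to y. Setting them equal: -2*y**2 + 10*y - 8 = 0, i.e. -2*(y - 4)*(y - 1) = 0, so they meet at y = 1, 4.
For y in [1, 4], s = -2*y**2 + 10*y - 10 is on the right; area = ∫[1,4] (-2*y**2 + 10*y - 8) dy = 9.

9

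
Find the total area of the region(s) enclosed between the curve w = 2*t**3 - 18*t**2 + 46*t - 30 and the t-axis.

16

The curve meets the t-axis where 2*t**3 - 18*t**2 + 46*t - 30 = 0, i.e. 2*(t - 5)*(t - 3)*(t - 1) = 0, at t = 1, 3, 5.
On [1, 3] the curve lies above the axis; ∫[1,3] (2*t**3 - 18*t**2 + 46*t - 30) dt = 8, giving area 8.
On [3, 5] the curve lies below the axis; ∫[3,5] (2*t**3 - 18*t**2 + 46*t - 30) dt = -8, giving area 8.
Total area = 8 + 8 = 16.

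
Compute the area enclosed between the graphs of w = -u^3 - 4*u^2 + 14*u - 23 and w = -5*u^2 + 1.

1741/12

Set the curves equal: -u^3 - 4*u^2 + 14*u - 23 = -5*u^2 + 1, so -u^3 + u^2 + 14*u - 24 = 0, which factors as -(u - 3)*(u - 2)*(u + 4) = 0. The curves meet at u = -4, 2, 3.
On [-4, 2], w = -5*u^2 + 1 is on top; that piece has area ∫[-4,2] (-(-u^3 + u^2 + 14*u - 24)) du = 144.
On [2, 3], w = -u^3 - 4*u^2 + 14*u - 23 is on top; that piece has area ∫[2,3] (-u^3 + u^2 + 14*u - 24) du = 13/12.
Total enclosed area = 144 + 13/12 = 1741/12.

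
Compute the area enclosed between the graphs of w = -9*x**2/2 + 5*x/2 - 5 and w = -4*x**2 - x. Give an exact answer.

9/4

Set the curves equal: -9*x**2/2 + 5*x/2 - 5 = -4*x**2 - x, so -x**2/2 + 7*x/2 - 5 = 0, which factors as -(x - 5)*(x - 2)/2 = 0. The curves meet at x = 2, 5.
On [2, 5], w = -9*x**2/2 + 5*x/2 - 5 is on top; that piece has area ∫[2,5] (-x**2/2 + 7*x/2 - 5) dx = 9/4.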